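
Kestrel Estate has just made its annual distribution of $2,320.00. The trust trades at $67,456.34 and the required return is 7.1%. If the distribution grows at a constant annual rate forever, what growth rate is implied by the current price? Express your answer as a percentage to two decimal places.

P = D₀(1+g)/(r−g) ⇒ P(r−g) = D₀(1+g) ⇒ g(P+D₀) = P·r − D₀
g = (P·r − D₀)/(P + D₀) = ($67,456.34×0.071 − $2,320.00) / ($67,456.34 + $2,320.00) = 0.035390

3.54%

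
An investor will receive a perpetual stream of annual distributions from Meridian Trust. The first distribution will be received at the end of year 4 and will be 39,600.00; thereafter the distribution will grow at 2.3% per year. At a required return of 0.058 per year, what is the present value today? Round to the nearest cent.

Value at end of year 3: C₁ / (r − g) = 39,600.00 / (0.058 − 0.023) = 1,131,428.5714
Discount to today: PV = 1,131,428.5714 / (1 + 0.058)^3 = 1,131,428.5714 / 1.184287 = 955,366.79

955366.79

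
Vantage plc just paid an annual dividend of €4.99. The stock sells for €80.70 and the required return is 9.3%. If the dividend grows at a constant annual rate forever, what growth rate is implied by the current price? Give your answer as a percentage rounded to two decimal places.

2.94%

P = D₀(1+g)/(r−g) ⇒ P(r−g) = D₀(1+g) ⇒ g(P+D₀) = P·r − D₀
g = (P·r − D₀)/(P + D₀) = (€80.70×0.093 − €4.99) / (€80.70 + €4.99) = 0.029351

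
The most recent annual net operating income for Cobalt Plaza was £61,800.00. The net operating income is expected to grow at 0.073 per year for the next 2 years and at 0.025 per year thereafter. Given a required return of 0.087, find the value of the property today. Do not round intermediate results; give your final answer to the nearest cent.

D_1 = 66311.40000
D_2 = 71152.13220
Terminal value at year 2: TV = D_2×(1+g_2)/(r−g_2) = 72930.93551/0.062 = 1176305.41137
P_0 = D_1/(1+r)^1 + D_2/(1+r)^2 + TV/(1+r)^2
    = 61004.04784 + 60218.34713 + 995545.25497 = 1116767.64994

£1116767.65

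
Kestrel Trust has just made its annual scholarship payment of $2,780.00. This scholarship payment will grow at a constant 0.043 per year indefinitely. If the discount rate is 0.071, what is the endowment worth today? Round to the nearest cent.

$103555.00

D₁ = D₀ × (1 + g) = $2,780.00 × 1.043 = $2,899.5400
Growing perpetuity: P = D₁ / (r − g) = $2,899.5400 / (0.071 − 0.043) = $103,555.00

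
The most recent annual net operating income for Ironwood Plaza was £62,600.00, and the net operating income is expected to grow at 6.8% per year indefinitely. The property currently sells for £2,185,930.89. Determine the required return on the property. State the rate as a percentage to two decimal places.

9.86%

D₁ = £62,600.00 × 1.068 = £66,856.8000
P = D₁/(r − g) ⇒ r = D₁/P + g = £66,856.8000/£2,185,930.89 + 0.068 = 0.030585 + 0.068 = 0.098585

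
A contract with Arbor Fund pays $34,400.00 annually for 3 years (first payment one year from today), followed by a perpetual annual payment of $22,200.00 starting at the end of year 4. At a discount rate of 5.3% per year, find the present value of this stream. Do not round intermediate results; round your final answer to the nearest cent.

PV of 3-year annuity: $34,400.00 × [1 − (1+0.053)^−3] / 0.053 = 93155.59849
Perpetuity value at year 3: $22,200.00 / 0.053 = 418867.92453
PV of perpetuity: 418867.92453 / (1+0.053)^3 = 358750.06737
Total PV = 93155.59849 + 358750.06737 = 451905.66585

$451905.67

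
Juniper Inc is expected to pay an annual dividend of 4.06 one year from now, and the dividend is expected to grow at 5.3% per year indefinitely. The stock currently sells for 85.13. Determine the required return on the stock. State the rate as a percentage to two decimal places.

P = D₁/(r − g) ⇒ r = D₁/P + g = 4.0600/85.13 + 0.053 = 0.047692 + 0.053 = 0.100692

10.07%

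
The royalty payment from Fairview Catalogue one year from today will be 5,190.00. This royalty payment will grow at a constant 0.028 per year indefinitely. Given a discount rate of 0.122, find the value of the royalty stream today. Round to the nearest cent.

55212.77

Growing perpetuity: P = D₁ / (r − g) = 5,190.0000 / (0.122 − 0.028) = 55,212.77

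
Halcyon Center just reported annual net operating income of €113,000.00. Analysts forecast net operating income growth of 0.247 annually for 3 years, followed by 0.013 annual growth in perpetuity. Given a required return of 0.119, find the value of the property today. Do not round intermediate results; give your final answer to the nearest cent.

€1917121.82

D_1 = 140911.00000
D_2 = 175716.01700
D_3 = 219117.87320
Terminal value at year 3: TV = D_3×(1+g_2)/(r−g_2) = 221966.40555/0.106 = 2094022.69387
P_0 = D_1/(1+r)^1 + D_2/(1+r)^2 + D_3/(1+r)^3 + TV/(1+r)^3
    = 125925.82663 + 140330.21073 + 156382.28131 + 1494483.49966 = 1917121.81833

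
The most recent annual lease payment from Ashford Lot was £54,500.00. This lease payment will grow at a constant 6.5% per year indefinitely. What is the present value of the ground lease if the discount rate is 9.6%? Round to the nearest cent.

£1872338.71

D₁ = D₀ × (1 + g) = £54,500.00 × 1.065 = £58,042.5000
Growing perpetuity: P = D₁ / (r − g) = £58,042.5000 / (0.096 − 0.065) = £1,872,338.71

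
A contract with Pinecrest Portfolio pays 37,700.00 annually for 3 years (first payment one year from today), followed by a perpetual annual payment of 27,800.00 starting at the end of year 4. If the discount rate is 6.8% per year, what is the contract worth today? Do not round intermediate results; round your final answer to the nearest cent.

PV of 3-year annuity: 37,700.00 × [1 − (1+0.068)^−3] / 0.068 = 99299.35322
Perpetuity value at year 3: 27,800.00 / 0.068 = 408823.52941
PV of perpetuity: 408823.52941 / (1+0.068)^3 = 335600.13367
Total PV = 99299.35322 + 335600.13367 = 434899.48689

434899.49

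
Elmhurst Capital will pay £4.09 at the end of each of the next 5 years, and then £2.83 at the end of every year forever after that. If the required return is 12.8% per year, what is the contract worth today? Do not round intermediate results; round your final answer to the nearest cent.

PV of 5-year annuity: £4.09 × [1 − (1+0.128)^−5] / 0.128 = 14.45595
Perpetuity value at year 5: £2.83 / 0.128 = 22.10938
PV of perpetuity: 22.10938 / (1+0.128)^5 = 12.10684
Total PV = 14.45595 + 12.10684 = 26.56280

£26.56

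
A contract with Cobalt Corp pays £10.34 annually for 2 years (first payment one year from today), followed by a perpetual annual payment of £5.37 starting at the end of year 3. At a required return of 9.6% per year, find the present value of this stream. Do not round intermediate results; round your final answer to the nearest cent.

PV of 2-year annuity: £10.34 × [1 − (1+0.096)^−2] / 0.096 = 18.04225
Perpetuity value at year 2: £5.37 / 0.096 = 55.93750
PV of perpetuity: 55.93750 / (1+0.096)^2 = 46.56740
Total PV = 18.04225 + 46.56740 = 64.60965

£64.61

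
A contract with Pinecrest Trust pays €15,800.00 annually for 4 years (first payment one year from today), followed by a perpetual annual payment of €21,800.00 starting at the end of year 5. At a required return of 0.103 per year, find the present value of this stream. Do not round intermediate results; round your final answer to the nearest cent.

€192754.15

PV of 4-year annuity: €15,800.00 × [1 − (1+0.103)^−4] / 0.103 = 49760.34722
Perpetuity value at year 4: €21,800.00 / 0.103 = 211650.48544
PV of perpetuity: 211650.48544 / (1+0.103)^4 = 142993.80383
Total PV = 49760.34722 + 142993.80383 = 192754.15105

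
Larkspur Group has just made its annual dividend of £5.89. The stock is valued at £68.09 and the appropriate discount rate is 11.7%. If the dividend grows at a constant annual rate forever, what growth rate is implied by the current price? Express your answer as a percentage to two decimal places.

P = D₀(1+g)/(r−g) ⇒ P(r−g) = D₀(1+g) ⇒ g(P+D₀) = P·r − D₀
g = (P·r − D₀)/(P + D₀) = (£68.09×0.117 − £5.89) / (£68.09 + £5.89) = 0.028069

2.81%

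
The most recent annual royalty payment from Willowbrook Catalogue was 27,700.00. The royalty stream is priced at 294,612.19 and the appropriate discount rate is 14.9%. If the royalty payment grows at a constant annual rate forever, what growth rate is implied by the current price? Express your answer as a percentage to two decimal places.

5.03%

P = D₀(1+g)/(r−g) ⇒ P(r−g) = D₀(1+g) ⇒ g(P+D₀) = P·r − D₀
g = (P·r − D₀)/(P + D₀) = (294,612.19×0.149 − 27,700.00) / (294,612.19 + 27,700.00) = 0.050253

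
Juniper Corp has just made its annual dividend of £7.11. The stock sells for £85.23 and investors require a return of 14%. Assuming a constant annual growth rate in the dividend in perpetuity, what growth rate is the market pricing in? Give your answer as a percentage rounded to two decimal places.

5.22%

P = D₀(1+g)/(r−g) ⇒ P(r−g) = D₀(1+g) ⇒ g(P+D₀) = P·r − D₀
g = (P·r − D₀)/(P + D₀) = (£85.23×0.14 − £7.11) / (£85.23 + £7.11) = 0.052222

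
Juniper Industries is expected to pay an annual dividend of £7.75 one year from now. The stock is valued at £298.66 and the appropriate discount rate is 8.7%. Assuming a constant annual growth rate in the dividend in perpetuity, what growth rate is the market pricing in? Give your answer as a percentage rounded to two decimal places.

6.11%

P = D₁/(r−g) ⇒ g = r − D₁/P = 0.087 − £7.75/£298.66 = 0.061051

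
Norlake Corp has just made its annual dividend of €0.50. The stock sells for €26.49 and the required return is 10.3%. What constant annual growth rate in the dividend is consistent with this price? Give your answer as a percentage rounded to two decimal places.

P = D₀(1+g)/(r−g) ⇒ P(r−g) = D₀(1+g) ⇒ g(P+D₀) = P·r − D₀
g = (P·r − D₀)/(P + D₀) = (€26.49×0.103 − €0.50) / (€26.49 + €0.50) = 0.082567

8.26%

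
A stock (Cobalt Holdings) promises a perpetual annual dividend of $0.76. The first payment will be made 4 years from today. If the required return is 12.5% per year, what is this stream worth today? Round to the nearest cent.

Value at end of year 3: C / r = $0.76 / 0.125 = $6.0800
Discount to today: PV = $6.0800 / (1 + 0.125)^3 = $6.0800 / 1.423828 = $4.27

$4.27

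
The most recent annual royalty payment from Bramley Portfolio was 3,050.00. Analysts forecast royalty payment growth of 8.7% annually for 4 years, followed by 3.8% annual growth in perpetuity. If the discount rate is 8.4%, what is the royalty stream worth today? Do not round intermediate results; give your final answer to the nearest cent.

81873.61

D_1 = 3315.35000
D_2 = 3603.78545
D_3 = 3917.31478
D_4 = 4258.12117
Terminal value at year 4: TV = D_4×(1+g_2)/(r−g_2) = 4419.92977/0.046 = 96085.42989
P_0 = D_1/(1+r)^1 + D_2/(1+r)^2 + D_3/(1+r)^3 + D_4/(1+r)^4 + TV/(1+r)^4
    = 3058.44096 + 3066.90528 + 3075.39302 + 3083.90426 + 69588.97004 = 81873.61356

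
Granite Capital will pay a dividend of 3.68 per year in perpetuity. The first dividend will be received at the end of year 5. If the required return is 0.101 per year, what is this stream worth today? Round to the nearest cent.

Value at end of year 4: C / r = 3.68 / 0.101 = 36.4356
Discount to today: PV = 36.4356 / (1 + 0.101)^4 = 36.4356 / 1.469431 = 24.80

24.80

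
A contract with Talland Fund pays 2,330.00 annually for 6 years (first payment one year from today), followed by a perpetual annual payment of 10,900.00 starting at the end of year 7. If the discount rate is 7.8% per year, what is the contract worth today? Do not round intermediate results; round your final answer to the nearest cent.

99883.98

PV of 6-year annuity: 2,330.00 × [1 − (1+0.078)^−6] / 0.078 = 10836.97580
Perpetuity value at year 6: 10,900.00 / 0.078 = 139743.58974
PV of perpetuity: 139743.58974 / (1+0.078)^6 = 89047.00769
Total PV = 10836.97580 + 89047.00769 = 99883.98349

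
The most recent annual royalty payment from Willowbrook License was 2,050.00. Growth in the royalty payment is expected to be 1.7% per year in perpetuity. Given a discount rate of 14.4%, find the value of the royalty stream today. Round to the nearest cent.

16416.14

D₁ = D₀ × (1 + g) = 2,050.00 × 1.017 = 2,084.8500
Growing perpetuity: P = D₁ / (r − g) = 2,084.8500 / (0.144 − 0.017) = 16,416.14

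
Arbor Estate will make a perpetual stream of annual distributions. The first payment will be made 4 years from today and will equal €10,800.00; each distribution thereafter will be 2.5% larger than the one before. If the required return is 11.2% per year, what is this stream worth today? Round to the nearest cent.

Value at end of year 3: C₁ / (r − g) = €10,800.00 / (0.112 − 0.025) = €124,137.9310
Discount to today: PV = €124,137.9310 / (1 + 0.112)^3 = €124,137.9310 / 1.375037 = €90,279.71

€90279.71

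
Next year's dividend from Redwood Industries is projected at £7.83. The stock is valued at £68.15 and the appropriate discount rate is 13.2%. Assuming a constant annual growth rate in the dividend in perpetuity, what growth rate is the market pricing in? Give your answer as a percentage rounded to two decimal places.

1.71%

P = D₁/(r−g) ⇒ g = r − D₁/P = 0.132 − £7.83/£68.15 = 0.017106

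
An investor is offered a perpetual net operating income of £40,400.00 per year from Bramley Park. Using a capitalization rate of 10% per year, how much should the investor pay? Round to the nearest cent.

Level perpetuity: PV = C / r = £40,400.00 / 0.1 = £404,000.00

£404000.00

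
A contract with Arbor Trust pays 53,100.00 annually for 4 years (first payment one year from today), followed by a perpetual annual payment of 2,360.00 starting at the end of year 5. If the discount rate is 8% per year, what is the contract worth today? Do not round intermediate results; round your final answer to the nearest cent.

197557.32

PV of 4-year annuity: 53,100.00 × [1 − (1+0.08)^−4] / 0.08 = 175873.93521
Perpetuity value at year 4: 2,360.00 / 0.08 = 29500.00000
PV of perpetuity: 29500.00000 / (1+0.08)^4 = 21683.38066
Total PV = 175873.93521 + 21683.38066 = 197557.31586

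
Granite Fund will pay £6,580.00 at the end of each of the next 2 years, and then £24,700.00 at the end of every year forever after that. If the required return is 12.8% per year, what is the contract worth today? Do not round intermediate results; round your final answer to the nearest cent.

PV of 2-year annuity: £6,580.00 × [1 − (1+0.128)^−2] / 0.128 = 11004.72813
Perpetuity value at year 2: £24,700.00 / 0.128 = 192968.75000
PV of perpetuity: 192968.75000 / (1+0.128)^2 = 151659.20823
Total PV = 11004.72813 + 151659.20823 = 162663.93636

£162663.94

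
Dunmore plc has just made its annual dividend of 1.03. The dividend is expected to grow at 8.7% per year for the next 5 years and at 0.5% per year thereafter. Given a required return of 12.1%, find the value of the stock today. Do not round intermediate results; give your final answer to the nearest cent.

12.35

D_1 = 1.11961
D_2 = 1.21702
D_3 = 1.32290
D_4 = 1.43799
D_5 = 1.56309
Terminal value at year 5: TV = D_5×(1+g_2)/(r−g_2) = 1.57091/0.116 = 13.54232
P_0 = D_1/(1+r)^1 + D_2/(1+r)^2 + D_3/(1+r)^3 + D_4/(1+r)^4 + D_5/(1+r)^5 + TV/(1+r)^5
    = 0.99876 + 0.96847 + 0.93909 + 0.91061 + 0.88299 + 7.65006 = 12.34999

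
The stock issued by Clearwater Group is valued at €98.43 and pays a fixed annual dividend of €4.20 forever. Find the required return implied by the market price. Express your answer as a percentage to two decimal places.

P = C/r ⇒ r = C/P = €4.20/€98.43 = 0.042670

4.27%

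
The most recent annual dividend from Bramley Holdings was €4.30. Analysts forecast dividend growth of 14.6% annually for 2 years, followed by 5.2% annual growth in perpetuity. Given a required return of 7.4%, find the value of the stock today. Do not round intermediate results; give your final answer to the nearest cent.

D_1 = 4.92780
D_2 = 5.64726
Terminal value at year 2: TV = D_2×(1+g_2)/(r−g_2) = 5.94092/0.022 = 270.04165
P_0 = D_1/(1+r)^1 + D_2/(1+r)^2 + TV/(1+r)^2
    = 4.58827 + 4.89586 + 234.11120 = 243.59533

€243.60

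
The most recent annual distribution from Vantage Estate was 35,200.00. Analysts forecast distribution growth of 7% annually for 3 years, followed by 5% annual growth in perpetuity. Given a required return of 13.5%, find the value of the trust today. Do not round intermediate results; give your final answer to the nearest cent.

458274.79

D_1 = 37664.00000
D_2 = 40300.48000
D_3 = 43121.51360
Terminal value at year 3: TV = D_3×(1+g_2)/(r−g_2) = 45277.58928/0.085 = 532677.52094
P_0 = D_1/(1+r)^1 + D_2/(1+r)^2 + D_3/(1+r)^3 + TV/(1+r)^3
    = 33184.14097 + 31283.72761 + 29492.14850 + 364314.77553 = 458274.79261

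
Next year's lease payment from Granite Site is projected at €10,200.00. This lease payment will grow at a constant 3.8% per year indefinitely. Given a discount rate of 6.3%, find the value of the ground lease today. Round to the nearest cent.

€408000.00

Growing perpetuity: P = D₁ / (r − g) = €10,200.0000 / (0.063 − 0.038) = €408,000.00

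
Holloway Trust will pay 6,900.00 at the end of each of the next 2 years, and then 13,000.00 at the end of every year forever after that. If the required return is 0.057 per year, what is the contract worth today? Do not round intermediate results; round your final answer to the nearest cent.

PV of 2-year annuity: 6,900.00 × [1 − (1+0.057)^−2] / 0.057 = 12703.79298
Perpetuity value at year 2: 13,000.00 / 0.057 = 228070.17544
PV of perpetuity: 228070.17544 / (1+0.057)^2 = 204135.49302
Total PV = 12703.79298 + 204135.49302 = 216839.28599

216839.29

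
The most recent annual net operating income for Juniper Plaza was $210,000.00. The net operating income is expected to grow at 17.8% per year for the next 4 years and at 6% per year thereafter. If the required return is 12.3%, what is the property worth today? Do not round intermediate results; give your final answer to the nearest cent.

D_1 = 247380.00000
D_2 = 291413.64000
D_3 = 343285.26792
D_4 = 404390.04561
Terminal value at year 4: TV = D_4×(1+g_2)/(r−g_2) = 428653.44835/0.063 = 6804022.98962
P_0 = D_1/(1+r)^1 + D_2/(1+r)^2 + D_3/(1+r)^3 + D_4/(1+r)^4 + TV/(1+r)^4
    = 220284.95102 + 231073.61737 + 242390.66898 + 254261.98402 + 4278058.77876 = 5226070.00016

$5226070.00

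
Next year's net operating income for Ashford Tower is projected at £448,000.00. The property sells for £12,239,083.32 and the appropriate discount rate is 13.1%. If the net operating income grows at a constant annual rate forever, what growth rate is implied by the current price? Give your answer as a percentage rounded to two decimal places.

9.44%

P = D₁/(r−g) ⇒ g = r − D₁/P = 0.131 − £448,000.00/£12,239,083.32 = 0.094396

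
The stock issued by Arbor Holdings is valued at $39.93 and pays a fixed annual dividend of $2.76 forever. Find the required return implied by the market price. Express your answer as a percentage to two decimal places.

P = C/r ⇒ r = C/P = $2.76/$39.93 = 0.069121

6.91%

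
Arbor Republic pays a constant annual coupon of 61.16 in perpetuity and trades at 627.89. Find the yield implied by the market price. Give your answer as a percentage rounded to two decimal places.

P = C/r ⇒ r = C/P = 61.16/627.89 = 0.097406

9.74%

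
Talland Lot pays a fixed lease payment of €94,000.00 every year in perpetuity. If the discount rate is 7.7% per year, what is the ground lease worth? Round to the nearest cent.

Level perpetuity: PV = C / r = €94,000.00 / 0.077 = €1,220,779.22

€1220779.22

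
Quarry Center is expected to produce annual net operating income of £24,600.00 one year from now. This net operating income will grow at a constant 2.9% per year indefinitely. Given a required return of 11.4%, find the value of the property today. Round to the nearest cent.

Growing perpetuity: P = D₁ / (r − g) = £24,600.0000 / (0.114 − 0.029) = £289,411.76

£289411.76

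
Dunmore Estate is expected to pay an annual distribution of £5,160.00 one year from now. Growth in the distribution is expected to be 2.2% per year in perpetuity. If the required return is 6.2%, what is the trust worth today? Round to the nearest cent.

£129000.00

Growing perpetuity: P = D₁ / (r − g) = £5,160.0000 / (0.062 − 0.022) = £129,000.00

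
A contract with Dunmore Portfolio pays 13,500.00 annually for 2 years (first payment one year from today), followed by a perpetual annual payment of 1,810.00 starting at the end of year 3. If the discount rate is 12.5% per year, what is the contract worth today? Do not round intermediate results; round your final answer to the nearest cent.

34107.65

PV of 2-year annuity: 13,500.00 × [1 − (1+0.125)^−2] / 0.125 = 22666.66667
Perpetuity value at year 2: 1,810.00 / 0.125 = 14480.00000
PV of perpetuity: 14480.00000 / (1+0.125)^2 = 11440.98765
Total PV = 22666.66667 + 11440.98765 = 34107.65432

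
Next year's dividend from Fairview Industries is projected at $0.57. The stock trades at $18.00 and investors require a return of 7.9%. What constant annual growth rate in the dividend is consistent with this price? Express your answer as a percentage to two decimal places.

P = D₁/(r−g) ⇒ g = r − D₁/P = 0.079 − $0.57/$18.00 = 0.047333

4.73%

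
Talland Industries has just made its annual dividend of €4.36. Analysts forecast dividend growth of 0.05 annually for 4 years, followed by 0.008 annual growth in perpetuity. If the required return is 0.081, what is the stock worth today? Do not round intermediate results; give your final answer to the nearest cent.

€69.81

D_1 = 4.57800
D_2 = 4.80690
D_3 = 5.04725
D_4 = 5.29961
Terminal value at year 4: TV = D_4×(1+g_2)/(r−g_2) = 5.34200/0.073 = 73.17814
P_0 = D_1/(1+r)^1 + D_2/(1+r)^2 + D_3/(1+r)^3 + D_4/(1+r)^4 + TV/(1+r)^4
    = 4.23497 + 4.11352 + 3.99556 + 3.88098 + 53.58936 = 69.81438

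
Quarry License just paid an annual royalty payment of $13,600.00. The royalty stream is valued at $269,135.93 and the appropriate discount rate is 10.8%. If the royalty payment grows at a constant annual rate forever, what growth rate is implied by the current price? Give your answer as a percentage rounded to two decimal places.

5.47%

P = D₀(1+g)/(r−g) ⇒ P(r−g) = D₀(1+g) ⇒ g(P+D₀) = P·r − D₀
g = (P·r − D₀)/(P + D₀) = ($269,135.93×0.108 − $13,600.00) / ($269,135.93 + $13,600.00) = 0.054704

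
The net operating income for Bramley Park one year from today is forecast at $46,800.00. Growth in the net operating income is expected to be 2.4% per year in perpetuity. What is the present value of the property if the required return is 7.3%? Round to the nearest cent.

Growing perpetuity: P = D₁ / (r − g) = $46,800.0000 / (0.073 − 0.024) = $955,102.04

$955102.04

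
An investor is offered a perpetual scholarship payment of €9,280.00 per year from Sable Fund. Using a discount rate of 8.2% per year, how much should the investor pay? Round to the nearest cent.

€113170.73

Level perpetuity: PV = C / r = €9,280.00 / 0.082 = €113,170.73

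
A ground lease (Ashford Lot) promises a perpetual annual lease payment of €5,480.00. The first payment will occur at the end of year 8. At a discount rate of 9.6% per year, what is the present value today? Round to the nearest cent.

€30049.38

Value at end of year 7: C / r = €5,480.00 / 0.096 = €57,083.3333
Discount to today: PV = €57,083.3333 / (1 + 0.096)^7 = €57,083.3333 / 1.899651 = €30,049.38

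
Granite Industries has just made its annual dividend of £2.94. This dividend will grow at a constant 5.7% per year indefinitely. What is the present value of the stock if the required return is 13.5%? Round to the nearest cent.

D₁ = D₀ × (1 + g) = £2.94 × 1.057 = £3.1076
Growing perpetuity: P = D₁ / (r − g) = £3.1076 / (0.135 − 0.057) = £39.84

£39.84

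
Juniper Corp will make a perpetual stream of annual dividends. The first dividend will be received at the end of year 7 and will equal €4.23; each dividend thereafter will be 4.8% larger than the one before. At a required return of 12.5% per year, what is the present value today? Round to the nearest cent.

€27.10

Value at end of year 6: C₁ / (r − g) = €4.23 / (0.125 − 0.048) = €54.9351
Discount to today: PV = €54.9351 / (1 + 0.125)^6 = €54.9351 / 2.027287 = €27.10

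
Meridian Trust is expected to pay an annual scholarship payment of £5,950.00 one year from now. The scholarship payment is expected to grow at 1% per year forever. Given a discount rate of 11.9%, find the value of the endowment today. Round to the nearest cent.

£54587.16

Growing perpetuity: P = D₁ / (r − g) = £5,950.0000 / (0.119 − 0.01) = £54,587.16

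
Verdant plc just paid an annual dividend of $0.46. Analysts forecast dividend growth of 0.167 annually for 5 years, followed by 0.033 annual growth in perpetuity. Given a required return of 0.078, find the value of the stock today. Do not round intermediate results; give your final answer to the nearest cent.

$18.64

D_1 = 0.53682
D_2 = 0.62647
D_3 = 0.73109
D_4 = 0.85318
D_5 = 0.99566
Terminal value at year 5: TV = D_5×(1+g_2)/(r−g_2) = 1.02852/0.045 = 22.85598
P_0 = D_1/(1+r)^1 + D_2/(1+r)^2 + D_3/(1+r)^3 + D_4/(1+r)^4 + D_5/(1+r)^5 + TV/(1+r)^5
    = 0.49798 + 0.53909 + 0.58360 + 0.63178 + 0.68394 + 15.70023 = 18.63662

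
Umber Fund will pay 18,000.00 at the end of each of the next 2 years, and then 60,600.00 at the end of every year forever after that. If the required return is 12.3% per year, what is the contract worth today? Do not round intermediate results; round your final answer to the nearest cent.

PV of 2-year annuity: 18,000.00 × [1 − (1+0.123)^−2] / 0.123 = 30301.42039
Perpetuity value at year 2: 60,600.00 / 0.123 = 492682.92683
PV of perpetuity: 492682.92683 / (1+0.123)^2 = 390668.14484
Total PV = 30301.42039 + 390668.14484 = 420969.56523

420969.57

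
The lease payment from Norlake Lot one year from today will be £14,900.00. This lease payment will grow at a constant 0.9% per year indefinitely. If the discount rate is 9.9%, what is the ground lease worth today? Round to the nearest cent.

Growing perpetuity: P = D₁ / (r − g) = £14,900.0000 / (0.099 − 0.009) = £165,555.56

£165555.56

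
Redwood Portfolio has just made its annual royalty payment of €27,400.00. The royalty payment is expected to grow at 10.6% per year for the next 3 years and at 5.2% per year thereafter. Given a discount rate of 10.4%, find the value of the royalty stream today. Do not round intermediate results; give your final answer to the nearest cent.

€639839.35

D_1 = 30304.40000
D_2 = 33516.66640
D_3 = 37069.43304
Terminal value at year 3: TV = D_3×(1+g_2)/(r−g_2) = 38997.04356/0.052 = 749943.14532
P_0 = D_1/(1+r)^1 + D_2/(1+r)^2 + D_3/(1+r)^3 + TV/(1+r)^3
    = 27449.63768 + 27499.36529 + 27549.18298 + 557341.16329 = 639839.34923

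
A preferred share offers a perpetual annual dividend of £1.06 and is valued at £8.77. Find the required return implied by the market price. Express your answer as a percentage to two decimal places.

12.09%

P = C/r ⇒ r = C/P = £1.06/£8.77 = 0.120867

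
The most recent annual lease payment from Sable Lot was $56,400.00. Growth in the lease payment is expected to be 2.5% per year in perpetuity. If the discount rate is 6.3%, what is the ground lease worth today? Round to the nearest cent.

D₁ = D₀ × (1 + g) = $56,400.00 × 1.025 = $57,810.0000
Growing perpetuity: P = D₁ / (r − g) = $57,810.0000 / (0.063 − 0.025) = $1,521,315.79

$1521315.79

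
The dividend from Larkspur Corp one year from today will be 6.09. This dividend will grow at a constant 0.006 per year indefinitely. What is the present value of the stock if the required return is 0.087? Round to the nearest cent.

75.19

Growing perpetuity: P = D₁ / (r − g) = 6.0900 / (0.087 − 0.006) = 75.19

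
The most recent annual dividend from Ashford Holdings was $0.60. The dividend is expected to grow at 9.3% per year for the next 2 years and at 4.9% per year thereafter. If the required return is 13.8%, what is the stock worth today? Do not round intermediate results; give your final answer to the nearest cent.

$7.65

D_1 = 0.65580
D_2 = 0.71679
Terminal value at year 2: TV = D_2×(1+g_2)/(r−g_2) = 0.75191/0.089 = 8.44845
P_0 = D_1/(1+r)^1 + D_2/(1+r)^2 + TV/(1+r)^2
    = 0.57627 + 0.55349 + 6.52368 = 7.65344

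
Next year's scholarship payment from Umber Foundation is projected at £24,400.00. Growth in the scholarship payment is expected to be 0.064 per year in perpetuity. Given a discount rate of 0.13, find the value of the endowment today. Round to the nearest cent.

£369696.97

Growing perpetuity: P = D₁ / (r − g) = £24,400.0000 / (0.13 − 0.064) = £369,696.97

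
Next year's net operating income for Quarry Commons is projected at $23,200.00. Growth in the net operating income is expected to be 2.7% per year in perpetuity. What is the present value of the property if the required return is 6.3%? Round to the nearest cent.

$644444.44

Growing perpetuity: P = D₁ / (r − g) = $23,200.0000 / (0.063 − 0.027) = $644,444.44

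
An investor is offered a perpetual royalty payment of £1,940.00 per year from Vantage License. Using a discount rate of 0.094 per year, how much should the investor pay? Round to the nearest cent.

£20638.30

Level perpetuity: PV = C / r = £1,940.00 / 0.094 = £20,638.30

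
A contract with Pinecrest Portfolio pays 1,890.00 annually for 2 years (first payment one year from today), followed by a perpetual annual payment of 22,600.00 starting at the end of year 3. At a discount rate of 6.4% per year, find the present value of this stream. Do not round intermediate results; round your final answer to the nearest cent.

PV of 2-year annuity: 1,890.00 × [1 − (1+0.064)^−2] / 0.064 = 3445.78552
Perpetuity value at year 2: 22,600.00 / 0.064 = 353125.00000
PV of perpetuity: 353125.00000 / (1+0.064)^2 = 311921.42716
Total PV = 3445.78552 + 311921.42716 = 315367.21267

315367.21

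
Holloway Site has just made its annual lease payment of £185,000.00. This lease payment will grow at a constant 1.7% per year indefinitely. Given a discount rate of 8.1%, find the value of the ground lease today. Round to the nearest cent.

£2939765.63

D₁ = D₀ × (1 + g) = £185,000.00 × 1.017 = £188,145.0000
Growing perpetuity: P = D₁ / (r − g) = £188,145.0000 / (0.081 − 0.017) = £2,939,765.63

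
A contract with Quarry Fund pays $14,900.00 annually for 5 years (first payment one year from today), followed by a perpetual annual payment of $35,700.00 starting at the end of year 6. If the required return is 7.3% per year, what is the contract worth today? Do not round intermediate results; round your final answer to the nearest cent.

PV of 5-year annuity: $14,900.00 × [1 − (1+0.073)^−5] / 0.073 = 60605.32741
Perpetuity value at year 5: $35,700.00 / 0.073 = 489041.09589
PV of perpetuity: 489041.09589 / (1+0.073)^5 = 343832.35841
Total PV = 60605.32741 + 343832.35841 = 404437.68582

$404437.69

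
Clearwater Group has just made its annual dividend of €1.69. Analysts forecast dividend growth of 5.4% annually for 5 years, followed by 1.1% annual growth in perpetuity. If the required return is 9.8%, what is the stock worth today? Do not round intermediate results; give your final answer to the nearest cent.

€23.49

D_1 = 1.78126
D_2 = 1.87745
D_3 = 1.97883
D_4 = 2.08569
D_5 = 2.19831
Terminal value at year 5: TV = D_5×(1+g_2)/(r−g_2) = 2.22250/0.087 = 25.54593
P_0 = D_1/(1+r)^1 + D_2/(1+r)^2 + D_3/(1+r)^3 + D_4/(1+r)^4 + D_5/(1+r)^5 + TV/(1+r)^5
    = 1.62228 + 1.55727 + 1.49486 + 1.43496 + 1.37746 + 16.00700 = 23.49383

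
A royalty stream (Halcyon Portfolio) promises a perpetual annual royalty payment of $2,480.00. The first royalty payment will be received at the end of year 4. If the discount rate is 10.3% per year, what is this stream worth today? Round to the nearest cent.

$17942.71

Value at end of year 3: C / r = $2,480.00 / 0.103 = $24,077.6699
Discount to today: PV = $24,077.6699 / (1 + 0.103)^3 = $24,077.6699 / 1.341920 = $17,942.71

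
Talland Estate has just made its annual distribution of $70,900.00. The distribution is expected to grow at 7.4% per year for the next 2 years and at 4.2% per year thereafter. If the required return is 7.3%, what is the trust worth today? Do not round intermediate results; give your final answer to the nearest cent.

$2529597.24

D_1 = 76146.60000
D_2 = 81781.44840
Terminal value at year 2: TV = D_2×(1+g_2)/(r−g_2) = 85216.26923/0.031 = 2748911.91074
P_0 = D_1/(1+r)^1 + D_2/(1+r)^2 + TV/(1+r)^2
    = 70966.07642 + 71032.21442 + 2387598.94933 = 2529597.24018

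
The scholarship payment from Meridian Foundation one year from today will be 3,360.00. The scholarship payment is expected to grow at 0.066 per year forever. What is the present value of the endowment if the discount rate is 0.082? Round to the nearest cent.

210000.00

Growing perpetuity: P = D₁ / (r − g) = 3,360.0000 / (0.082 − 0.066) = 210,000.00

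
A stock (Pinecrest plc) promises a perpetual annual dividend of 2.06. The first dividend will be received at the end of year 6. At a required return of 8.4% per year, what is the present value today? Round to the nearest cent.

Value at end of year 5: C / r = 2.06 / 0.084 = 24.5238
Discount to today: PV = 24.5238 / (1 + 0.084)^5 = 24.5238 / 1.496740 = 16.38

16.38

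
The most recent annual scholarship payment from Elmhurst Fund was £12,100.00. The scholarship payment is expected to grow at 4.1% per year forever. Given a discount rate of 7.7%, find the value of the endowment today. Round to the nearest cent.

£349891.67

D₁ = D₀ × (1 + g) = £12,100.00 × 1.041 = £12,596.1000
Growing perpetuity: P = D₁ / (r − g) = £12,596.1000 / (0.077 − 0.041) = £349,891.67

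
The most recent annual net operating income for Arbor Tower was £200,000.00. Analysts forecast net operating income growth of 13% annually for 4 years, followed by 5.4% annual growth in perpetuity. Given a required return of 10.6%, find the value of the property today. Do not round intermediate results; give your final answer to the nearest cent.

D_1 = 226000.00000
D_2 = 255380.00000
D_3 = 288579.40000
D_4 = 326094.72200
Terminal value at year 4: TV = D_4×(1+g_2)/(r−g_2) = 343703.83699/0.052 = 6609689.17285
P_0 = D_1/(1+r)^1 + D_2/(1+r)^2 + D_3/(1+r)^3 + D_4/(1+r)^4 + TV/(1+r)^4
    = 204339.96383 + 208774.10410 + 213304.46440 + 217933.13271 + 4417336.95914 = 5261688.62418

£5261688.62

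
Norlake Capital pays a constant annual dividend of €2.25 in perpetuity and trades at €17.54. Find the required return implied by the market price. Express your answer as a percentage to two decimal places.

12.83%

P = C/r ⇒ r = C/P = €2.25/€17.54 = 0.128278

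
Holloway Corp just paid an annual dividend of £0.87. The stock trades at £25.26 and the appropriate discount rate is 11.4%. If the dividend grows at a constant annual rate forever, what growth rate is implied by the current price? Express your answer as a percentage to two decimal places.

7.69%

P = D₀(1+g)/(r−g) ⇒ P(r−g) = D₀(1+g) ⇒ g(P+D₀) = P·r − D₀
g = (P·r − D₀)/(P + D₀) = (£25.26×0.114 − £0.87) / (£25.26 + £0.87) = 0.076909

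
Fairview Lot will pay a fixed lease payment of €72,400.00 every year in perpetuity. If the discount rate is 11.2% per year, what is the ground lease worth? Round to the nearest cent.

€646428.57

Level perpetuity: PV = C / r = €72,400.00 / 0.112 = €646,428.57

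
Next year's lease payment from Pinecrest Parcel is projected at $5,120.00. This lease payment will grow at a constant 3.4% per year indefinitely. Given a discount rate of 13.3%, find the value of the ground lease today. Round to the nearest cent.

Growing perpetuity: P = D₁ / (r − g) = $5,120.0000 / (0.133 − 0.034) = $51,717.17

$51717.17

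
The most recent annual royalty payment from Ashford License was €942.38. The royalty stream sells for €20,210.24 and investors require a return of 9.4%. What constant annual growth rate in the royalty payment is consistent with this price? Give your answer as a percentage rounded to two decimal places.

4.53%

P = D₀(1+g)/(r−g) ⇒ P(r−g) = D₀(1+g) ⇒ g(P+D₀) = P·r − D₀
g = (P·r − D₀)/(P + D₀) = (€20,210.24×0.094 − €942.38) / (€20,210.24 + €942.38) = 0.045261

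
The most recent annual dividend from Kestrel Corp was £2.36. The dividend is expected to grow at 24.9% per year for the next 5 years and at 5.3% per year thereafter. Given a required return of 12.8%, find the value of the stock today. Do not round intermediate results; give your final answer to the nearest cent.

D_1 = 2.94764
D_2 = 3.68160
D_3 = 4.59832
D_4 = 5.74330
D_5 = 7.17339
Terminal value at year 5: TV = D_5×(1+g_2)/(r−g_2) = 7.55358/0.075 = 100.71434
P_0 = D_1/(1+r)^1 + D_2/(1+r)^2 + D_3/(1+r)^3 + D_4/(1+r)^4 + D_5/(1+r)^5 + TV/(1+r)^5
    = 2.61316 + 2.89347 + 3.20385 + 3.54752 + 3.92807 + 55.15004 = 71.33610

£71.34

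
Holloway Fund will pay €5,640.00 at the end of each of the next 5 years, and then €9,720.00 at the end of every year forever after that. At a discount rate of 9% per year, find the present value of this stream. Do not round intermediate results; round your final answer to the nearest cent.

PV of 5-year annuity: €5,640.00 × [1 − (1+0.09)^−5] / 0.09 = 21937.63313
Perpetuity value at year 5: €9,720.00 / 0.09 = 108000.00000
PV of perpetuity: 108000.00000 / (1+0.09)^5 = 70192.58972
Total PV = 21937.63313 + 70192.58972 = 92130.22285

€92130.22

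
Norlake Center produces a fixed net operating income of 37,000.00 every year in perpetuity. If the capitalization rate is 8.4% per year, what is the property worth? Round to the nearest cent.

Level perpetuity: PV = C / r = 37,000.00 / 0.084 = 440,476.19

440476.19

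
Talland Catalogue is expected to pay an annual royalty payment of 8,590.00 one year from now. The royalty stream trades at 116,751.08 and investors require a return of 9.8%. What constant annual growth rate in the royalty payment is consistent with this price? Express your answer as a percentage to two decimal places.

2.44%

P = D₁/(r−g) ⇒ g = r − D₁/P = 0.098 − 8,590.00/116,751.08 = 0.024425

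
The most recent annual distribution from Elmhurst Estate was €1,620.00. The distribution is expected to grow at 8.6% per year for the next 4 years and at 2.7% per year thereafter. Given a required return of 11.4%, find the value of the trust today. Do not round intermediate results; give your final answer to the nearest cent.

D_1 = 1759.32000
D_2 = 1910.62152
D_3 = 2074.93497
D_4 = 2253.37938
Terminal value at year 4: TV = D_4×(1+g_2)/(r−g_2) = 2314.22062/0.087 = 26600.23703
P_0 = D_1/(1+r)^1 + D_2/(1+r)^2 + D_3/(1+r)^3 + D_4/(1+r)^4 + TV/(1+r)^4
    = 1579.28187 + 1539.58717 + 1500.89019 + 1463.16584 + 17272.08407 = 23355.00913

€23355.01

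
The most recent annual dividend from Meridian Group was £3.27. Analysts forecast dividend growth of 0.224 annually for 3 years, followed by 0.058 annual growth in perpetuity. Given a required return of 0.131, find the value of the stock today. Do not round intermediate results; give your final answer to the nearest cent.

£71.58

D_1 = 4.00248
D_2 = 4.89904
D_3 = 5.99642
Terminal value at year 3: TV = D_3×(1+g_2)/(r−g_2) = 6.34421/0.073 = 86.90701
P_0 = D_1/(1+r)^1 + D_2/(1+r)^2 + D_3/(1+r)^3 + TV/(1+r)^3
    = 3.53889 + 3.82988 + 4.14481 + 60.07130 = 71.58487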